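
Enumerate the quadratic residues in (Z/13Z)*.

Square k = 1,…,6 (k and 13−k give the same square):
1²=1, 2²=4, 3²=9, 4²≡3, 5²≡12, 6²≡10 (mod 13).
So the quadratic residues mod 13 are {1, 3, 4, 9, 10, 12}.

1, 3, 4, 9, 10, 12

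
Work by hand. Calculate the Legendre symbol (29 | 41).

-1

Euler's criterion: (29/41) ≡ 29^20 (mod 41).
29^2 ≡ 21 (mod 41)
29^4 ≡ 31 (mod 41)
29^8 ≡ 18 (mod 41)
29^16 ≡ 37 (mod 41)
29^20 = 29^(16+4) ≡ 40 (mod 41).
Result is 40 ≡ −1, so (29/41) = −1.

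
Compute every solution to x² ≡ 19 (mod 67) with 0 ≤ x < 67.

Since 67 ≡ 3 (mod 4), a square root of 19 is 19^((67+1)/4) = 19^17 mod 67.
Repeated squaring: 19^2≡26, 19^4≡6, 19^8≡36, 19^16≡23 (mod 67).
19^17 = 19^(16+1) ≡ 35 (mod 67).
Check: 35² = 1225 ≡ 19 (mod 67). The two roots are 32 and 35.

32, 35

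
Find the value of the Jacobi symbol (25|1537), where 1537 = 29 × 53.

1

Reciprocity: 25 ≡ 1 and 1537 ≡ 1 (mod 4), so (25/1537) = +(1537/25).
Reduce top mod 25: now compute (12/25).
Pull out 2^2: since 25 ≡ 1 (mod 8), (2/25) = +1, so (2/25)^2 = +1.
Reciprocity: 3 ≡ 3 and 25 ≡ 1 (mod 4), so (3/25) = +(25/3).
Reduce top mod 3: now compute (1/3).
Reached (1/3) = 1. Collecting the sign flips along the way, the symbol is +1.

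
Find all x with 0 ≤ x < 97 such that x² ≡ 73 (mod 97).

97 ≡ 1 (mod 4), so we find a root by search.
Trying successive values, 48² = 2304 ≡ 73 (mod 97). The other root is 97 − 48 = 49.

48, 49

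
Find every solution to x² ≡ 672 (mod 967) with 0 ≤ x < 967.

383, 584

Since 967 ≡ 3 (mod 4), a square root of 672 is 672^((967+1)/4) = 672^242 mod 967.
Repeated squaring: 672^2≡962, 672^4≡25, 672^8≡625, 672^16≡924, 672^32≡882, 672^64≡456, 672^128≡31 (mod 967).
672^242 = 672^(128+64+32+16+2) ≡ 584 (mod 967).
Check: 584² = 341056 ≡ 672 (mod 967). The two roots are 383 and 584.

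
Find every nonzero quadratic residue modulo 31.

Square k = 1,…,15 (k and 31−k give the same square):
1²=1, 2²=4, 3²=9, 4²=16, 5²=25, 6²≡5, 7²≡18, 8²≡2, 9²≡19, 10²≡7, 11²≡28, 12²≡20, 13²≡14, 14²≡10, 15²≡8 (mod 31).
So the quadratic residues mod 31 are {1, 2, 4, 5, 7, 8, 9, 10, 14, 16, 18, 19, 20, 25, 28}.

1,2,4,5,7,8,9,10,14,16,18,19,20,25,28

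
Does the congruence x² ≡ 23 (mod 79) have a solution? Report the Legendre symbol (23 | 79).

Euler's criterion: (23/79) ≡ 23^39 (mod 79).
23^2 ≡ 55 (mod 79)
23^4 ≡ 23 (mod 79)
23^8 ≡ 55 (mod 79)
23^16 ≡ 23 (mod 79)
23^32 ≡ 55 (mod 79)
23^39 = 23^(32+4+2+1) ≡ 1 (mod 79).
Result is 1, so (23/79) = 1.

1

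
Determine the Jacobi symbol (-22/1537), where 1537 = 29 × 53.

First reduce: -22 ≡ 1515 (mod 1537).
Reciprocity: 1515 ≡ 3 and 1537 ≡ 1 (mod 4), so (1515/1537) = +(1537/1515).
Reduce top mod 1515: now compute (22/1515).
Pull out 2: since 1515 ≡ 3 (mod 8), (2/1515) = -1.
Reciprocity: 11 ≡ 3 and 1515 ≡ 3 (mod 4), so (11/1515) = −(1515/11).
Reduce top mod 11: now compute (8/11).
Pull out 2^3: since 11 ≡ 3 (mod 8), (2/11) = -1, so (2/11)^3 = -1.
Reached (1/11) = 1. Collecting the sign flips along the way, the symbol is -1.

-1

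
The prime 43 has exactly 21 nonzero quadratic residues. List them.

Square k = 1,…,21 (k and 43−k give the same square):
1²=1, 2²=4, 3²=9, 4²=16, 5²=25, 6²=36, 7²≡6, 8²≡21, 9²≡38, 10²≡14, 11²≡35, 12²≡15, 13²≡40, 14²≡24, 15²≡10, 16²≡41, 17²≡31, 18²≡23, 19²≡17, 20²≡13, 21²≡11 (mod 43).
So the quadratic residues mod 43 are {1, 4, 6, 9, 10, 11, 13, 14, 15, 16, 17, 21, 23, 24, 25, 31, 35, 36, 38, 40, 41}.

1,4,6,9,10,11,13,14,15,16,17,21,23,24,25,31,35,36,38,40,41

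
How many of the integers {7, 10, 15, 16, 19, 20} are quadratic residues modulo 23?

(7/23) = -1 → non-residue.
(10/23) = -1 → non-residue.
(15/23) = -1 → non-residue.
(16/23) = +1 → QR.
(19/23) = -1 → non-residue.
(20/23) = -1 → non-residue.
Total quadratic residues among the 6: 1.

1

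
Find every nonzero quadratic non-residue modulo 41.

Square k = 1,…,20 (k and 41−k give the same square):
1²=1, 2²=4, 3²=9, 4²=16, 5²=25, 6²=36, 7²≡8, 8²≡23, 9²≡40, 10²≡18, 11²≡39, 12²≡21, 13²≡5, 14²≡32, 15²≡20, 16²≡10, 17²≡2, 18²≡37, 19²≡33, 20²≡31 (mod 41).
The residues are {1, 2, 4, 5, 8, 9, 10, 16, 18, 20, 21, 23, 25, 31, 32, 33, 36, 37, 39, 40}; the non-residues are the remaining 20 nonzero classes.

3,6,7,11,12,13,14,15,17,19,22,24,26,27,28,29,30,34,35,38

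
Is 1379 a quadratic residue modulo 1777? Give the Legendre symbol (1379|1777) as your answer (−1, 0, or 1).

-1

Reciprocity: 1379 ≡ 3 and 1777 ≡ 1 (mod 4), so (1379/1777) = +(1777/1379).
Reduce top mod 1379: now compute (398/1379).
Pull out 2: since 1379 ≡ 3 (mod 8), (2/1379) = -1.
Reciprocity: 199 ≡ 3 and 1379 ≡ 3 (mod 4), so (199/1379) = −(1379/199).
Reduce top mod 199: now compute (185/199).
Reciprocity: 185 ≡ 1 and 199 ≡ 3 (mod 4), so (185/199) = +(199/185).
Reduce top mod 185: now compute (14/185).
Pull out 2: since 185 ≡ 1 (mod 8), (2/185) = +1.
Reciprocity: 7 ≡ 3 and 185 ≡ 1 (mod 4), so (7/185) = +(185/7).
Reduce top mod 7: now compute (3/7).
Reciprocity: 3 ≡ 3 and 7 ≡ 3 (mod 4), so (3/7) = −(7/3).
Reduce top mod 3: now compute (1/3).
Reached (1/3) = 1. Collecting the sign flips along the way, the symbol is -1.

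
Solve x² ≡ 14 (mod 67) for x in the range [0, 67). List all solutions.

9, 58

Since 67 ≡ 3 (mod 4), a square root of 14 is 14^((67+1)/4) = 14^17 mod 67.
Repeated squaring: 14^2≡62, 14^4≡25, 14^8≡22, 14^16≡15 (mod 67).
14^17 = 14^(16+1) ≡ 9 (mod 67).
Check: 9² = 81 ≡ 14 (mod 67). The two roots are 9 and 58.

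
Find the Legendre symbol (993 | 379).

First reduce: 993 ≡ 235 (mod 379).
Reciprocity: 235 ≡ 3 and 379 ≡ 3 (mod 4), so (235/379) = −(379/235).
Reduce top mod 235: now compute (144/235).
Pull out 2^4: since 235 ≡ 3 (mod 8), (2/235) = -1, so (2/235)^4 = +1.
Reciprocity: 9 ≡ 1 and 235 ≡ 3 (mod 4), so (9/235) = +(235/9).
Reduce top mod 9: now compute (1/9).
Reached (1/9) = 1. Collecting the sign flips along the way, the symbol is -1.

-1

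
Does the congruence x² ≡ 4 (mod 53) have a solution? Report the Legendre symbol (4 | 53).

Pull out 2^2: since 53 ≡ 5 (mod 8), (2/53) = -1, so (2/53)^2 = +1.
Reached (1/53) = 1. Collecting the sign flips along the way, the symbol is +1.

1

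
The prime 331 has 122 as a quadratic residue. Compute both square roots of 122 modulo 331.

Since 331 ≡ 3 (mod 4), a square root of 122 is 122^((331+1)/4) = 122^83 mod 331.
Repeated squaring: 122^2≡320, 122^4≡121, 122^8≡77, 122^16≡302, 122^32≡179, 122^64≡265 (mod 331).
122^83 = 122^(64+16+2+1) ≡ 303 (mod 331).
Check: 303² = 91809 ≡ 122 (mod 331). The two roots are 28 and 303.

28, 303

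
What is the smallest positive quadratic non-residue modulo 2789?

2

(2/2789) = −1, so 2 is the smallest positive non-residue mod 2789.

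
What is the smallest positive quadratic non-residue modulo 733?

(2/733) = −1, so 2 is the smallest positive non-residue mod 733.

2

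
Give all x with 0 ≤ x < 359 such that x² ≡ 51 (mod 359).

Since 359 ≡ 3 (mod 4), a square root of 51 is 51^((359+1)/4) = 51^90 mod 359.
Repeated squaring: 51^2≡88, 51^4≡205, 51^8≡22, 51^16≡125, 51^32≡188, 51^64≡162 (mod 359).
51^90 = 51^(64+16+8+2) ≡ 123 (mod 359).
Check: 123² = 15129 ≡ 51 (mod 359). The two roots are 123 and 236.

123, 236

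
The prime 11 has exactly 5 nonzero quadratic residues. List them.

Square k = 1,…,5 (k and 11−k give the same square):
1²=1, 2²=4, 3²=9, 4²≡5, 5²≡3 (mod 11).
So the quadratic residues mod 11 are {1, 3, 4, 5, 9}.

1, 3, 4, 5, 9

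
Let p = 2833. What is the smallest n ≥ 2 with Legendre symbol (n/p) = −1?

(2/2833) = +1, so 2 is a residue.
(3/2833) = +1, so 3 is a residue.
(4/2833) = +1, so 4 is a residue.
(5/2833) = −1, so 5 is the smallest positive non-residue mod 2833.

5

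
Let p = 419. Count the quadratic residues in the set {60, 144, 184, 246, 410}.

(60/419) = +1 → QR.
(144/419) = +1 → QR.
(184/419) = -1 → non-residue.
(246/419) = -1 → non-residue.
(410/419) = -1 → non-residue.
Total quadratic residues among the 5: 2.

2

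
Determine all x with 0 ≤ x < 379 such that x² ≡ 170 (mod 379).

74, 305

Since 379 ≡ 3 (mod 4), a square root of 170 is 170^((379+1)/4) = 170^95 mod 379.
Repeated squaring: 170^2≡96, 170^4≡120, 170^8≡377, 170^16≡4, 170^32≡16, 170^64≡256 (mod 379).
170^95 = 170^(64+16+8+4+2+1) ≡ 305 (mod 379).
Check: 305² = 93025 ≡ 170 (mod 379). The two roots are 74 and 305.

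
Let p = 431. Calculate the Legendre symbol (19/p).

Reciprocity: 19 ≡ 3 and 431 ≡ 3 (mod 4), so (19/431) = −(431/19).
Reduce top mod 19: now compute (13/19).
Reciprocity: 13 ≡ 1 and 19 ≡ 3 (mod 4), so (13/19) = +(19/13).
Reduce top mod 13: now compute (6/13).
Pull out 2: since 13 ≡ 5 (mod 8), (2/13) = -1.
Reciprocity: 3 ≡ 3 and 13 ≡ 1 (mod 4), so (3/13) = +(13/3).
Reduce top mod 3: now compute (1/3).
Reached (1/3) = 1. Collecting the sign flips along the way, the symbol is +1.

1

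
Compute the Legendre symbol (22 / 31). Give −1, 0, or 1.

-1

Pull out 2: since 31 ≡ 7 (mod 8), (2/31) = +1.
Reciprocity: 11 ≡ 3 and 31 ≡ 3 (mod 4), so (11/31) = −(31/11).
Reduce top mod 11: now compute (9/11).
Reciprocity: 9 ≡ 1 and 11 ≡ 3 (mod 4), so (9/11) = +(11/9).
Reduce top mod 9: now compute (2/9).
Pull out 2: since 9 ≡ 1 (mod 8), (2/9) = +1.
Reached (1/9) = 1. Collecting the sign flips along the way, the symbol is -1.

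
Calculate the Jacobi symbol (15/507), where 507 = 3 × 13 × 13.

0

Reciprocity: 15 ≡ 3 and 507 ≡ 3 (mod 4), so (15/507) = −(507/15).
Reduce top mod 15: now compute (12/15).
Pull out 2^2: since 15 ≡ 7 (mod 8), (2/15) = +1, so (2/15)^2 = +1.
Reciprocity: 3 ≡ 3 and 15 ≡ 3 (mod 4), so (3/15) = −(15/3).
Reduce top mod 3: now compute (0/3).
Top reduces to 0: gcd > 1, so the symbol is 0.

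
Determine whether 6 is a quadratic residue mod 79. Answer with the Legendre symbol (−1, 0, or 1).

Pull out 2: since 79 ≡ 7 (mod 8), (2/79) = +1.
Reciprocity: 3 ≡ 3 and 79 ≡ 3 (mod 4), so (3/79) = −(79/3).
Reduce top mod 3: now compute (1/3).
Reached (1/3) = 1. Collecting the sign flips along the way, the symbol is -1.

-1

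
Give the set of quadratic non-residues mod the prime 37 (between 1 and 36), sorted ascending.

2 5 6 8 13 14 15 17 18 19 20 22 23 24 29 31 32 35

Square k = 1,…,18 (k and 37−k give the same square):
1²=1, 2²=4, 3²=9, 4²=16, 5²=25, 6²=36, 7²≡12, 8²≡27, 9²≡7, 10²≡26, 11²≡10, 12²≡33, 13²≡21, 14²≡11, 15²≡3, 16²≡34, 17²≡30, 18²≡28 (mod 37).
The residues are {1, 3, 4, 7, 9, 10, 11, 12, 16, 21, 25, 26, 27, 28, 30, 33, 34, 36}; the non-residues are the remaining 18 nonzero classes.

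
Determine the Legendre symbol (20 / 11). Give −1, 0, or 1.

Euler's criterion: (20/11) ≡ 9^5 (mod 11).
9^2 ≡ 4 (mod 11)
9^4 ≡ 5 (mod 11)
9^5 = 9^(4+1) ≡ 1 (mod 11).
Result is 1, so (20/11) = 1.

1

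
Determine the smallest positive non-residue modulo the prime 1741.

2

(2/1741) = −1, so 2 is the smallest positive non-residue mod 1741.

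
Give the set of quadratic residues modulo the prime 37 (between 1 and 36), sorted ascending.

1 3 4 7 9 10 11 12 16 21 25 26 27 28 30 33 34 36

Square k = 1,…,18 (k and 37−k give the same square):
1²=1, 2²=4, 3²=9, 4²=16, 5²=25, 6²=36, 7²≡12, 8²≡27, 9²≡7, 10²≡26, 11²≡10, 12²≡33, 13²≡21, 14²≡11, 15²≡3, 16²≡34, 17²≡30, 18²≡28 (mod 37).
So the quadratic residues mod 37 are {1, 3, 4, 7, 9, 10, 11, 12, 16, 21, 25, 26, 27, 28, 30, 33, 34, 36}.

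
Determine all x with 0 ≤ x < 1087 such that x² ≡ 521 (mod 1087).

337, 750

Since 1087 ≡ 3 (mod 4), a square root of 521 is 521^((1087+1)/4) = 521^272 mod 1087.
Repeated squaring: 521^2≡778, 521^4≡912, 521^8≡189, 521^16≡937, 521^32≡760, 521^64≡403, 521^128≡446, 521^256≡1082 (mod 1087).
521^272 = 521^(256+16) ≡ 750 (mod 1087).
Check: 750² = 562500 ≡ 521 (mod 1087). The two roots are 337 and 750.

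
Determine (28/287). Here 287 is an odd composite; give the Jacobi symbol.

Pull out 2^2: since 287 ≡ 7 (mod 8), (2/287) = +1, so (2/287)^2 = +1.
Reciprocity: 7 ≡ 3 and 287 ≡ 3 (mod 4), so (7/287) = −(287/7).
Reduce top mod 7: now compute (0/7).
Top reduces to 0: gcd > 1, so the symbol is 0.

0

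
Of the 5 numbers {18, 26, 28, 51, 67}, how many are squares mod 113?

(18/113) = +1 → QR.
(26/113) = +1 → QR.
(28/113) = +1 → QR.
(51/113) = +1 → QR.
(67/113) = -1 → non-residue.
Total quadratic residues among the 5: 4.

4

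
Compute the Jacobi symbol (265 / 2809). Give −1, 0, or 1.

Reciprocity: 265 ≡ 1 and 2809 ≡ 1 (mod 4), so (265/2809) = +(2809/265).
Reduce top mod 265: now compute (159/265).
Reciprocity: 159 ≡ 3 and 265 ≡ 1 (mod 4), so (159/265) = +(265/159).
Reduce top mod 159: now compute (106/159).
Pull out 2: since 159 ≡ 7 (mod 8), (2/159) = +1.
Reciprocity: 53 ≡ 1 and 159 ≡ 3 (mod 4), so (53/159) = +(159/53).
Reduce top mod 53: now compute (0/53).
Top reduces to 0: gcd > 1, so the symbol is 0.

0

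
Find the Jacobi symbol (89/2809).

1

Reciprocity: 89 ≡ 1 and 2809 ≡ 1 (mod 4), so (89/2809) = +(2809/89).
Reduce top mod 89: now compute (50/89).
Pull out 2: since 89 ≡ 1 (mod 8), (2/89) = +1.
Reciprocity: 25 ≡ 1 and 89 ≡ 1 (mod 4), so (25/89) = +(89/25).
Reduce top mod 25: now compute (14/25).
Pull out 2: since 25 ≡ 1 (mod 8), (2/25) = +1.
Reciprocity: 7 ≡ 3 and 25 ≡ 1 (mod 4), so (7/25) = +(25/7).
Reduce top mod 7: now compute (4/7).
Pull out 2^2: since 7 ≡ 7 (mod 8), (2/7) = +1, so (2/7)^2 = +1.
Reached (1/7) = 1. Collecting the sign flips along the way, the symbol is +1.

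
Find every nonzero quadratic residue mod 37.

Square k = 1,…,18 (k and 37−k give the same square):
1²=1, 2²=4, 3²=9, 4²=16, 5²=25, 6²=36, 7²≡12, 8²≡27, 9²≡7, 10²≡26, 11²≡10, 12²≡33, 13²≡21, 14²≡11, 15²≡3, 16²≡34, 17²≡30, 18²≡28 (mod 37).
So the quadratic residues mod 37 are {1, 3, 4, 7, 9, 10, 11, 12, 16, 21, 25, 26, 27, 28, 30, 33, 34, 36}.

1 3 4 7 9 10 11 12 16 21 25 26 27 28 30 33 34 36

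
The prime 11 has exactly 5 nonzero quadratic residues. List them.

Square k = 1,…,5 (k and 11−k give the same square):
1²=1, 2²=4, 3²=9, 4²≡5, 5²≡3 (mod 11).
So the quadratic residues mod 11 are {1, 3, 4, 5, 9}.

1, 3, 4, 5, 9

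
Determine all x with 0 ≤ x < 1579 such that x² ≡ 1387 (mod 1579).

Since 1579 ≡ 3 (mod 4), a square root of 1387 is 1387^((1579+1)/4) = 1387^395 mod 1579.
Repeated squaring: 1387^2≡547, 1387^4≡778, 1387^8≡527, 1387^16≡1404, 1387^32≡624, 1387^64≡942, 1387^128≡1545, 1387^256≡1156 (mod 1579).
1387^395 = 1387^(256+128+8+2+1) ≡ 821 (mod 1579).
Check: 821² = 674041 ≡ 1387 (mod 1579). The two roots are 758 and 821.

758, 821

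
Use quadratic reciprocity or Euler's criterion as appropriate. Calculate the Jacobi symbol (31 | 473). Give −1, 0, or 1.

1

Reciprocity: 31 ≡ 3 and 473 ≡ 1 (mod 4), so (31/473) = +(473/31).
Reduce top mod 31: now compute (8/31).
Pull out 2^3: since 31 ≡ 7 (mod 8), (2/31) = +1, so (2/31)^3 = +1.
Reached (1/31) = 1. Collecting the sign flips along the way, the symbol is +1.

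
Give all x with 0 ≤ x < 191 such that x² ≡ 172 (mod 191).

73, 118

Since 191 ≡ 3 (mod 4), a square root of 172 is 172^((191+1)/4) = 172^48 mod 191.
Repeated squaring: 172^2≡170, 172^4≡59, 172^8≡43, 172^16≡130, 172^32≡92 (mod 191).
172^48 = 172^(32+16) ≡ 118 (mod 191).
Check: 118² = 13924 ≡ 172 (mod 191). The two roots are 73 and 118.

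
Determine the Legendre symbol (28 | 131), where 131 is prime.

Pull out 2^2: since 131 ≡ 3 (mod 8), (2/131) = -1, so (2/131)^2 = +1.
Reciprocity: 7 ≡ 3 and 131 ≡ 3 (mod 4), so (7/131) = −(131/7).
Reduce top mod 7: now compute (5/7).
Reciprocity: 5 ≡ 1 and 7 ≡ 3 (mod 4), so (5/7) = +(7/5).
Reduce top mod 5: now compute (2/5).
Pull out 2: since 5 ≡ 5 (mod 8), (2/5) = -1.
Reached (1/5) = 1. Collecting the sign flips along the way, the symbol is +1.

1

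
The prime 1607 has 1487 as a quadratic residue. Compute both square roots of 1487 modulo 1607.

708, 899

Since 1607 ≡ 3 (mod 4), a square root of 1487 is 1487^((1607+1)/4) = 1487^402 mod 1607.
Repeated squaring: 1487^2≡1544, 1487^4≡755, 1487^8≡1147, 1487^16≡1083, 1487^32≡1386, 1487^64≡631, 1487^128≡1232, 1487^256≡816 (mod 1607).
1487^402 = 1487^(256+128+16+2) ≡ 708 (mod 1607).
Check: 708² = 501264 ≡ 1487 (mod 1607). The two roots are 708 and 899.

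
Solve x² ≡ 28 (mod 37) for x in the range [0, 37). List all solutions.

37 ≡ 1 (mod 4), so we find a root by search.
Trying successive values, 18² = 324 ≡ 28 (mod 37). The other root is 37 − 18 = 19.

18, 19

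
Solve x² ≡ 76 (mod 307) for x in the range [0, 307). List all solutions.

Since 307 ≡ 3 (mod 4), a square root of 76 is 76^((307+1)/4) = 76^77 mod 307.
Repeated squaring: 76^2≡250, 76^4≡179, 76^8≡113, 76^16≡182, 76^32≡275, 76^64≡103 (mod 307).
76^77 = 76^(64+8+4+1) ≡ 171 (mod 307).
Check: 171² = 29241 ≡ 76 (mod 307). The two roots are 136 and 171.

136, 171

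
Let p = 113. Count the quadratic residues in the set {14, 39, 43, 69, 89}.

2

(14/113) = +1 → QR.
(39/113) = -1 → non-residue.
(43/113) = -1 → non-residue.
(69/113) = +1 → QR.
(89/113) = -1 → non-residue.
Total quadratic residues among the 5: 2.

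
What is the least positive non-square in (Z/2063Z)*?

5

(2/2063) = +1, so 2 is a residue.
(3/2063) = +1, so 3 is a residue.
(4/2063) = +1, so 4 is a residue.
(5/2063) = −1, so 5 is the smallest positive non-residue mod 2063.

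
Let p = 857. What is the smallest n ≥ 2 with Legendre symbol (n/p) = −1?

(2/857) = +1, so 2 is a residue.
(3/857) = −1, so 3 is the smallest positive non-residue mod 857.

3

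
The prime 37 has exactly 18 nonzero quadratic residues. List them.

1, 3, 4, 7, 9, 10, 11, 12, 16, 21, 25, 26, 27, 28, 30, 33, 34, 36

Square k = 1,…,18 (k and 37−k give the same square):
1²=1, 2²=4, 3²=9, 4²=16, 5²=25, 6²=36, 7²≡12, 8²≡27, 9²≡7, 10²≡26, 11²≡10, 12²≡33, 13²≡21, 14²≡11, 15²≡3, 16²≡34, 17²≡30, 18²≡28 (mod 37).
So the quadratic residues mod 37 are {1, 3, 4, 7, 9, 10, 11, 12, 16, 21, 25, 26, 27, 28, 30, 33, 34, 36}.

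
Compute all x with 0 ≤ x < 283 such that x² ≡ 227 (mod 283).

Since 283 ≡ 3 (mod 4), a square root of 227 is 227^((283+1)/4) = 227^71 mod 283.
Repeated squaring: 227^2≡23, 227^4≡246, 227^8≡237, 227^16≡135, 227^32≡113, 227^64≡34 (mod 283).
227^71 = 227^(64+4+2+1) ≡ 129 (mod 283).
Check: 129² = 16641 ≡ 227 (mod 283). The two roots are 129 and 154.

129, 154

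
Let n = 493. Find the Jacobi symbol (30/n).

Pull out 2: since 493 ≡ 5 (mod 8), (2/493) = -1.
Reciprocity: 15 ≡ 3 and 493 ≡ 1 (mod 4), so (15/493) = +(493/15).
Reduce top mod 15: now compute (13/15).
Reciprocity: 13 ≡ 1 and 15 ≡ 3 (mod 4), so (13/15) = +(15/13).
Reduce top mod 13: now compute (2/13).
Pull out 2: since 13 ≡ 5 (mod 8), (2/13) = -1.
Reached (1/13) = 1. Collecting the sign flips along the way, the symbol is +1.

1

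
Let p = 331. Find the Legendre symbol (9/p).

1

Reciprocity: 9 ≡ 1 and 331 ≡ 3 (mod 4), so (9/331) = +(331/9).
Reduce top mod 9: now compute (7/9).
Reciprocity: 7 ≡ 3 and 9 ≡ 1 (mod 4), so (7/9) = +(9/7).
Reduce top mod 7: now compute (2/7).
Pull out 2: since 7 ≡ 7 (mod 8), (2/7) = +1.
Reached (1/7) = 1. Collecting the sign flips along the way, the symbol is +1.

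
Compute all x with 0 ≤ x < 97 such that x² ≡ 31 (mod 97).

15, 82

97 ≡ 1 (mod 4), so we find a root by search.
Trying successive values, 15² = 225 ≡ 31 (mod 97). The other root is 97 − 15 = 82.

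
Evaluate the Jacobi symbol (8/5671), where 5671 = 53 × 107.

Pull out 2^3: since 5671 ≡ 7 (mod 8), (2/5671) = +1, so (2/5671)^3 = +1.
Reached (1/5671) = 1. Collecting the sign flips along the way, the symbol is +1.

1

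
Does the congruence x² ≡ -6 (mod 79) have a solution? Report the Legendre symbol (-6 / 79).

1

Euler's criterion: (-6/79) ≡ 73^39 (mod 79).
73^2 ≡ 36 (mod 79)
73^4 ≡ 32 (mod 79)
73^8 ≡ 76 (mod 79)
73^16 ≡ 9 (mod 79)
73^32 ≡ 2 (mod 79)
73^39 = 73^(32+4+2+1) ≡ 1 (mod 79).
Result is 1, so (-6/79) = 1.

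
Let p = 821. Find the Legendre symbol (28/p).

1

Pull out 2^2: since 821 ≡ 5 (mod 8), (2/821) = -1, so (2/821)^2 = +1.
Reciprocity: 7 ≡ 3 and 821 ≡ 1 (mod 4), so (7/821) = +(821/7).
Reduce top mod 7: now compute (2/7).
Pull out 2: since 7 ≡ 7 (mod 8), (2/7) = +1.
Reached (1/7) = 1. Collecting the sign flips along the way, the symbol is +1.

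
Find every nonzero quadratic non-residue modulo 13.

2,5,6,7,8,11

Square k = 1,…,6 (k and 13−k give the same square):
1²=1, 2²=4, 3²=9, 4²≡3, 5²≡12, 6²≡10 (mod 13).
The residues are {1, 3, 4, 9, 10, 12}; the non-residues are the remaining 6 nonzero classes.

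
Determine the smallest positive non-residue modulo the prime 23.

5

(2/23) = +1, so 2 is a residue.
(3/23) = +1, so 3 is a residue.
(4/23) = +1, so 4 is a residue.
(5/23) = −1, so 5 is the smallest positive non-residue mod 23.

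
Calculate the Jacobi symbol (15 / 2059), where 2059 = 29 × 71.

Reciprocity: 15 ≡ 3 and 2059 ≡ 3 (mod 4), so (15/2059) = −(2059/15).
Reduce top mod 15: now compute (4/15).
Pull out 2^2: since 15 ≡ 7 (mod 8), (2/15) = +1, so (2/15)^2 = +1.
Reached (1/15) = 1. Collecting the sign flips along the way, the symbol is -1.

-1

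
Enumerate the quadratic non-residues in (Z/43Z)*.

2,3,5,7,8,12,18,19,20,22,26,27,28,29,30,32,33,34,37,39,42

Square k = 1,…,21 (k and 43−k give the same square):
1²=1, 2²=4, 3²=9, 4²=16, 5²=25, 6²=36, 7²≡6, 8²≡21, 9²≡38, 10²≡14, 11²≡35, 12²≡15, 13²≡40, 14²≡24, 15²≡10, 16²≡41, 17²≡31, 18²≡23, 19²≡17, 20²≡13, 21²≡11 (mod 43).
The residues are {1, 4, 6, 9, 10, 11, 13, 14, 15, 16, 17, 21, 23, 24, 25, 31, 35, 36, 38, 40, 41}; the non-residues are the remaining 21 nonzero classes.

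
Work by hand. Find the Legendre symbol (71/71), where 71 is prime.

0

First reduce: 71 ≡ 0 (mod 71).
Top reduces to 0: gcd > 1, so the symbol is 0.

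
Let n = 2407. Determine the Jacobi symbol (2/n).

Pull out 2: since 2407 ≡ 7 (mod 8), (2/2407) = +1.
Reached (1/2407) = 1. Collecting the sign flips along the way, the symbol is +1.

1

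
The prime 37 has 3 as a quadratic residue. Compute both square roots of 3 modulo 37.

15, 22

37 ≡ 1 (mod 4), so we find a root by search.
Trying successive values, 15² = 225 ≡ 3 (mod 37). The other root is 37 − 15 = 22.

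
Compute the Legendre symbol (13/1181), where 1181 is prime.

Euler's criterion: (13/1181) ≡ 13^590 (mod 1181).
13^2 ≡ 169 (mod 1181)
13^4 ≡ 217 (mod 1181)
13^8 ≡ 1030 (mod 1181)
13^16 ≡ 362 (mod 1181)
13^32 ≡ 1134 (mod 1181)
13^64 ≡ 1028 (mod 1181)
13^128 ≡ 970 (mod 1181)
13^256 ≡ 824 (mod 1181)
13^512 ≡ 1082 (mod 1181)
13^590 = 13^(512+64+8+4+2) ≡ 1180 (mod 1181).
Result is 1180 ≡ −1, so (13/1181) = −1.

-1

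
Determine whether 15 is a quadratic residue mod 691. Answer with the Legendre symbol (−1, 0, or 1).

-1

Euler's criterion: (15/691) ≡ 15^345 (mod 691).
15^2 ≡ 225 (mod 691)
15^4 ≡ 182 (mod 691)
15^8 ≡ 647 (mod 691)
15^16 ≡ 554 (mod 691)
15^32 ≡ 112 (mod 691)
15^64 ≡ 106 (mod 691)
15^128 ≡ 180 (mod 691)
15^256 ≡ 614 (mod 691)
15^345 = 15^(256+64+16+8+1) ≡ 690 (mod 691).
Result is 690 ≡ −1, so (15/691) = −1.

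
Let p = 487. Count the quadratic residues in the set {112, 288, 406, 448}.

1

(112/487) = -1 → non-residue.
(288/487) = +1 → QR.
(406/487) = -1 → non-residue.
(448/487) = -1 → non-residue.
Total quadratic residues among the 4: 1.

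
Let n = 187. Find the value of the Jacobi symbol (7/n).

Reciprocity: 7 ≡ 3 and 187 ≡ 3 (mod 4), so (7/187) = −(187/7).
Reduce top mod 7: now compute (5/7).
Reciprocity: 5 ≡ 1 and 7 ≡ 3 (mod 4), so (5/7) = +(7/5).
Reduce top mod 5: now compute (2/5).
Pull out 2: since 5 ≡ 5 (mod 8), (2/5) = -1.
Reached (1/5) = 1. Collecting the sign flips along the way, the symbol is +1.

1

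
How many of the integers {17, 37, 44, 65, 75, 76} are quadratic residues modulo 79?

3

(17/79) = -1 → non-residue.
(37/79) = -1 → non-residue.
(44/79) = +1 → QR.
(65/79) = +1 → QR.
(75/79) = -1 → non-residue.
(76/79) = +1 → QR.
Total quadratic residues among the 6: 3.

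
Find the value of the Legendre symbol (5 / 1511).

Reciprocity: 5 ≡ 1 and 1511 ≡ 3 (mod 4), so (5/1511) = +(1511/5).
Reduce top mod 5: now compute (1/5).
Reached (1/5) = 1. Collecting the sign flips along the way, the symbol is +1.

1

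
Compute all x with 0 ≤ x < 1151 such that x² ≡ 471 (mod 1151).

427, 724

Since 1151 ≡ 3 (mod 4), a square root of 471 is 471^((1151+1)/4) = 471^288 mod 1151.
Repeated squaring: 471^2≡849, 471^4≡275, 471^8≡810, 471^16≡30, 471^32≡900, 471^64≡847, 471^128≡336, 471^256≡98 (mod 1151).
471^288 = 471^(256+32) ≡ 724 (mod 1151).
Check: 724² = 524176 ≡ 471 (mod 1151). The two roots are 427 and 724.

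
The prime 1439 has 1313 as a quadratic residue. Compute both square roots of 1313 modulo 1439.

Since 1439 ≡ 3 (mod 4), a square root of 1313 is 1313^((1439+1)/4) = 1313^360 mod 1439.
Repeated squaring: 1313^2≡47, 1313^4≡770, 1313^8≡32, 1313^16≡1024, 1313^32≡984, 1313^64≡1248, 1313^128≡506, 1313^256≡1333 (mod 1439).
1313^360 = 1313^(256+64+32+8) ≡ 268 (mod 1439).
Check: 268² = 71824 ≡ 1313 (mod 1439). The two roots are 268 and 1171.

268, 1171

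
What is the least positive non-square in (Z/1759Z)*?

(2/1759) = +1, so 2 is a residue.
(3/1759) = −1, so 3 is the smallest positive non-residue mod 1759.

3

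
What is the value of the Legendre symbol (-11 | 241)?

Euler's criterion: (-11/241) ≡ 230^120 (mod 241).
230^2 ≡ 121 (mod 241)
230^4 ≡ 181 (mod 241)
230^8 ≡ 226 (mod 241)
230^16 ≡ 225 (mod 241)
230^32 ≡ 15 (mod 241)
230^64 ≡ 225 (mod 241)
230^120 = 230^(64+32+16+8) ≡ 240 (mod 241).
Result is 240 ≡ −1, so (-11/241) = −1.

-1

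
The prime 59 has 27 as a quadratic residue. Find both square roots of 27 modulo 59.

26, 33

Since 59 ≡ 3 (mod 4), a square root of 27 is 27^((59+1)/4) = 27^15 mod 59.
Repeated squaring: 27^2≡21, 27^4≡28, 27^8≡17 (mod 59).
27^15 = 27^(8+4+2+1) ≡ 26 (mod 59).
Check: 26² = 676 ≡ 27 (mod 59). The two roots are 26 and 33.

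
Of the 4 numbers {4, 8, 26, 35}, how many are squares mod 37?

2

(4/37) = +1 → QR.
(8/37) = -1 → non-residue.
(26/37) = +1 → QR.
(35/37) = -1 → non-residue.
Total quadratic residues among the 4: 2.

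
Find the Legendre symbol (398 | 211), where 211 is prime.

-1

First reduce: 398 ≡ 187 (mod 211).
Reciprocity: 187 ≡ 3 and 211 ≡ 3 (mod 4), so (187/211) = −(211/187).
Reduce top mod 187: now compute (24/187).
Pull out 2^3: since 187 ≡ 3 (mod 8), (2/187) = -1, so (2/187)^3 = -1.
Reciprocity: 3 ≡ 3 and 187 ≡ 3 (mod 4), so (3/187) = −(187/3).
Reduce top mod 3: now compute (1/3).
Reached (1/3) = 1. Collecting the sign flips along the way, the symbol is -1.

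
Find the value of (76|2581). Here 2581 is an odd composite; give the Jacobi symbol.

1

Pull out 2^2: since 2581 ≡ 5 (mod 8), (2/2581) = -1, so (2/2581)^2 = +1.
Reciprocity: 19 ≡ 3 and 2581 ≡ 1 (mod 4), so (19/2581) = +(2581/19).
Reduce top mod 19: now compute (16/19).
Pull out 2^4: since 19 ≡ 3 (mod 8), (2/19) = -1, so (2/19)^4 = +1.
Reached (1/19) = 1. Collecting the sign flips along the way, the symbol is +1.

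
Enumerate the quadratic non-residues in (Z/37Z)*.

2 5 6 8 13 14 15 17 18 19 20 22 23 24 29 31 32 35

Square k = 1,…,18 (k and 37−k give the same square):
1²=1, 2²=4, 3²=9, 4²=16, 5²=25, 6²=36, 7²≡12, 8²≡27, 9²≡7, 10²≡26, 11²≡10, 12²≡33, 13²≡21, 14²≡11, 15²≡3, 16²≡34, 17²≡30, 18²≡28 (mod 37).
The residues are {1, 3, 4, 7, 9, 10, 11, 12, 16, 21, 25, 26, 27, 28, 30, 33, 34, 36}; the non-residues are the remaining 18 nonzero classes.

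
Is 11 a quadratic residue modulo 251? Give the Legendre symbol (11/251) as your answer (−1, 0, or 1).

-1

Euler's criterion: (11/251) ≡ 11^125 (mod 251).
11^2 ≡ 121 (mod 251)
11^4 ≡ 83 (mod 251)
11^8 ≡ 112 (mod 251)
11^16 ≡ 245 (mod 251)
11^32 ≡ 36 (mod 251)
11^64 ≡ 41 (mod 251)
11^125 = 11^(64+32+16+8+4+1) ≡ 250 (mod 251).
Result is 250 ≡ −1, so (11/251) = −1.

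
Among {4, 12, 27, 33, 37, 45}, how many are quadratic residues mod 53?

2

(4/53) = +1 → QR.
(12/53) = -1 → non-residue.
(27/53) = -1 → non-residue.
(33/53) = -1 → non-residue.
(37/53) = +1 → QR.
(45/53) = -1 → non-residue.
Total quadratic residues among the 6: 2.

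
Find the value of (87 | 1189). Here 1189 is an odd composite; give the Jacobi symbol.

0

Reciprocity: 87 ≡ 3 and 1189 ≡ 1 (mod 4), so (87/1189) = +(1189/87).
Reduce top mod 87: now compute (58/87).
Pull out 2: since 87 ≡ 7 (mod 8), (2/87) = +1.
Reciprocity: 29 ≡ 1 and 87 ≡ 3 (mod 4), so (29/87) = +(87/29).
Reduce top mod 29: now compute (0/29).
Top reduces to 0: gcd > 1, so the symbol is 0.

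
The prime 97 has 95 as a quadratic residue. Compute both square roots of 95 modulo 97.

97 ≡ 1 (mod 4), so we find a root by search.
Trying successive values, 17² = 289 ≡ 95 (mod 97). The other root is 97 − 17 = 80.

17, 80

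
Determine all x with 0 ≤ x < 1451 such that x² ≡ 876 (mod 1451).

609, 842

Since 1451 ≡ 3 (mod 4), a square root of 876 is 876^((1451+1)/4) = 876^363 mod 1451.
Repeated squaring: 876^2≡1248, 876^4≡581, 876^8≡929, 876^16≡1147, 876^32≡1003, 876^64≡466, 876^128≡957, 876^256≡268 (mod 1451).
876^363 = 876^(256+64+32+8+2+1) ≡ 842 (mod 1451).
Check: 842² = 708964 ≡ 876 (mod 1451). The two roots are 609 and 842.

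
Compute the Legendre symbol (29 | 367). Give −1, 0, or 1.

-1

Euler's criterion: (29/367) ≡ 29^183 (mod 367).
29^2 ≡ 107 (mod 367)
29^4 ≡ 72 (mod 367)
29^8 ≡ 46 (mod 367)
29^16 ≡ 281 (mod 367)
29^32 ≡ 56 (mod 367)
29^64 ≡ 200 (mod 367)
29^128 ≡ 364 (mod 367)
29^183 = 29^(128+32+16+4+2+1) ≡ 366 (mod 367).
Result is 366 ≡ −1, so (29/367) = −1.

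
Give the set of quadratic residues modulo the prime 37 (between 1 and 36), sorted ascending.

Square k = 1,…,18 (k and 37−k give the same square):
1²=1, 2²=4, 3²=9, 4²=16, 5²=25, 6²=36, 7²≡12, 8²≡27, 9²≡7, 10²≡26, 11²≡10, 12²≡33, 13²≡21, 14²≡11, 15²≡3, 16²≡34, 17²≡30, 18²≡28 (mod 37).
So the quadratic residues mod 37 are {1, 3, 4, 7, 9, 10, 11, 12, 16, 21, 25, 26, 27, 28, 30, 33, 34, 36}.

1, 3, 4, 7, 9, 10, 11, 12, 16, 21, 25, 26, 27, 28, 30, 33, 34, 36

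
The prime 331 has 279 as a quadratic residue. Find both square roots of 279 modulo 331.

96, 235

Since 331 ≡ 3 (mod 4), a square root of 279 is 279^((331+1)/4) = 279^83 mod 331.
Repeated squaring: 279^2≡56, 279^4≡157, 279^8≡155, 279^16≡193, 279^32≡177, 279^64≡215 (mod 331).
279^83 = 279^(64+16+2+1) ≡ 96 (mod 331).
Check: 96² = 9216 ≡ 279 (mod 331). The two roots are 96 and 235.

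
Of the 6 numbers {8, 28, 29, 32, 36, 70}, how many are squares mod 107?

2

(8/107) = -1 → non-residue.
(28/107) = -1 → non-residue.
(29/107) = +1 → QR.
(32/107) = -1 → non-residue.
(36/107) = +1 → QR.
(70/107) = -1 → non-residue.
Total quadratic residues among the 6: 2.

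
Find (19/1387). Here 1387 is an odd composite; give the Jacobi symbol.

0

Reciprocity: 19 ≡ 3 and 1387 ≡ 3 (mod 4), so (19/1387) = −(1387/19).
Reduce top mod 19: now compute (0/19).
Top reduces to 0: gcd > 1, so the symbol is 0.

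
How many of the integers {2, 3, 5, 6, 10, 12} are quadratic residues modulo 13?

3

(2/13) = -1 → non-residue.
(3/13) = +1 → QR.
(5/13) = -1 → non-residue.
(6/13) = -1 → non-residue.
(10/13) = +1 → QR.
(12/13) = +1 → QR.
Total quadratic residues among the 6: 3.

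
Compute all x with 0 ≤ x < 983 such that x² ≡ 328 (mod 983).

Since 983 ≡ 3 (mod 4), a square root of 328 is 328^((983+1)/4) = 328^246 mod 983.
Repeated squaring: 328^2≡437, 328^4≡267, 328^8≡513, 328^16≡708, 328^32≡917, 328^64≡424, 328^128≡870 (mod 983).
328^246 = 328^(128+64+32+16+4+2) ≡ 293 (mod 983).
Check: 293² = 85849 ≡ 328 (mod 983). The two roots are 293 and 690.

293, 690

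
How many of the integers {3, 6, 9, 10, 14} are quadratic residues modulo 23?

3

(3/23) = +1 → QR.
(6/23) = +1 → QR.
(9/23) = +1 → QR.
(10/23) = -1 → non-residue.
(14/23) = -1 → non-residue.
Total quadratic residues among the 5: 3.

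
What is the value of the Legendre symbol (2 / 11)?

-1

Pull out 2: since 11 ≡ 3 (mod 8), (2/11) = -1.
Reached (1/11) = 1. Collecting the sign flips along the way, the symbol is -1.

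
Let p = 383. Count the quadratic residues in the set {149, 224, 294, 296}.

3

(149/383) = +1 → QR.
(224/383) = +1 → QR.
(294/383) = +1 → QR.
(296/383) = -1 → non-residue.
Total quadratic residues among the 4: 3.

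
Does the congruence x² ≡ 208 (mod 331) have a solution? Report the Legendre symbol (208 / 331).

-1

Pull out 2^4: since 331 ≡ 3 (mod 8), (2/331) = -1, so (2/331)^4 = +1.
Reciprocity: 13 ≡ 1 and 331 ≡ 3 (mod 4), so (13/331) = +(331/13).
Reduce top mod 13: now compute (6/13).
Pull out 2: since 13 ≡ 5 (mod 8), (2/13) = -1.
Reciprocity: 3 ≡ 3 and 13 ≡ 1 (mod 4), so (3/13) = +(13/3).
Reduce top mod 3: now compute (1/3).
Reached (1/3) = 1. Collecting the sign flips along the way, the symbol is -1.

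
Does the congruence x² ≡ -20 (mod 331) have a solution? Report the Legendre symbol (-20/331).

-1

First reduce: -20 ≡ 311 (mod 331).
Reciprocity: 311 ≡ 3 and 331 ≡ 3 (mod 4), so (311/331) = −(331/311).
Reduce top mod 311: now compute (20/311).
Pull out 2^2: since 311 ≡ 7 (mod 8), (2/311) = +1, so (2/311)^2 = +1.
Reciprocity: 5 ≡ 1 and 311 ≡ 3 (mod 4), so (5/311) = +(311/5).
Reduce top mod 5: now compute (1/5).
Reached (1/5) = 1. Collecting the sign flips along the way, the symbol is -1.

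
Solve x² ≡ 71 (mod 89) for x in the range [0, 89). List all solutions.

89 ≡ 1 (mod 4), so we find a root by search.
Trying successive values, 31² = 961 ≡ 71 (mod 89). The other root is 89 − 31 = 58.

31, 58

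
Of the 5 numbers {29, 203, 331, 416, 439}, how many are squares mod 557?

3

(29/557) = +1 → QR.
(203/557) = +1 → QR.
(331/557) = -1 → non-residue.
(416/557) = +1 → QR.
(439/557) = -1 → non-residue.
Total quadratic residues among the 5: 3.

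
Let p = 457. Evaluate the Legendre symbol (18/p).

Euler's criterion: (18/457) ≡ 18^228 (mod 457).
18^2 ≡ 324 (mod 457)
18^4 ≡ 323 (mod 457)
18^8 ≡ 133 (mod 457)
18^16 ≡ 323 (mod 457)
18^32 ≡ 133 (mod 457)
18^64 ≡ 323 (mod 457)
18^128 ≡ 133 (mod 457)
18^228 = 18^(128+64+32+4) ≡ 1 (mod 457).
Result is 1, so (18/457) = 1.

1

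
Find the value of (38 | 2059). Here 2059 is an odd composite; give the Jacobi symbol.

Pull out 2: since 2059 ≡ 3 (mod 8), (2/2059) = -1.
Reciprocity: 19 ≡ 3 and 2059 ≡ 3 (mod 4), so (19/2059) = −(2059/19).
Reduce top mod 19: now compute (7/19).
Reciprocity: 7 ≡ 3 and 19 ≡ 3 (mod 4), so (7/19) = −(19/7).
Reduce top mod 7: now compute (5/7).
Reciprocity: 5 ≡ 1 and 7 ≡ 3 (mod 4), so (5/7) = +(7/5).
Reduce top mod 5: now compute (2/5).
Pull out 2: since 5 ≡ 5 (mod 8), (2/5) = -1.
Reached (1/5) = 1. Collecting the sign flips along the way, the symbol is +1.

1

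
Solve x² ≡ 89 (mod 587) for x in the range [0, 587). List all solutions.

26, 561

Since 587 ≡ 3 (mod 4), a square root of 89 is 89^((587+1)/4) = 89^147 mod 587.
Repeated squaring: 89^2≡290, 89^4≡159, 89^8≡40, 89^16≡426, 89^32≡93, 89^64≡431, 89^128≡269 (mod 587).
89^147 = 89^(128+16+2+1) ≡ 26 (mod 587).
Check: 26² = 676 ≡ 89 (mod 587). The two roots are 26 and 561.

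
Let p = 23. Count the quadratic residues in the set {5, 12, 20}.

(5/23) = -1 → non-residue.
(12/23) = +1 → QR.
(20/23) = -1 → non-residue.
Total quadratic residues among the 3: 1.

1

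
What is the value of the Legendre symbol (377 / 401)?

-1

Reciprocity: 377 ≡ 1 and 401 ≡ 1 (mod 4), so (377/401) = +(401/377).
Reduce top mod 377: now compute (24/377).
Pull out 2^3: since 377 ≡ 1 (mod 8), (2/377) = +1, so (2/377)^3 = +1.
Reciprocity: 3 ≡ 3 and 377 ≡ 1 (mod 4), so (3/377) = +(377/3).
Reduce top mod 3: now compute (2/3).
Pull out 2: since 3 ≡ 3 (mod 8), (2/3) = -1.
Reached (1/3) = 1. Collecting the sign flips along the way, the symbol is -1.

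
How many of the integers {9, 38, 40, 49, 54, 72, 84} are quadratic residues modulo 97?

4

(9/97) = +1 → QR.
(38/97) = -1 → non-residue.
(40/97) = -1 → non-residue.
(49/97) = +1 → QR.
(54/97) = +1 → QR.
(72/97) = +1 → QR.
(84/97) = -1 → non-residue.
Total quadratic residues among the 7: 4.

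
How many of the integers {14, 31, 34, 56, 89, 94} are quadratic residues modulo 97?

(14/97) = -1 → non-residue.
(31/97) = +1 → QR.
(34/97) = -1 → non-residue.
(56/97) = -1 → non-residue.
(89/97) = +1 → QR.
(94/97) = +1 → QR.
Total quadratic residues among the 6: 3.

3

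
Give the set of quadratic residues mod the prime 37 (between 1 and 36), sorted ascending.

1 3 4 7 9 10 11 12 16 21 25 26 27 28 30 33 34 36

Square k = 1,…,18 (k and 37−k give the same square):
1²=1, 2²=4, 3²=9, 4²=16, 5²=25, 6²=36, 7²≡12, 8²≡27, 9²≡7, 10²≡26, 11²≡10, 12²≡33, 13²≡21, 14²≡11, 15²≡3, 16²≡34, 17²≡30, 18²≡28 (mod 37).
So the quadratic residues mod 37 are {1, 3, 4, 7, 9, 10, 11, 12, 16, 21, 25, 26, 27, 28, 30, 33, 34, 36}.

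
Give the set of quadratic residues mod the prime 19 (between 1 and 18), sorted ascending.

1,4,5,6,7,9,11,16,17

Square k = 1,…,9 (k and 19−k give the same square):
1²=1, 2²=4, 3²=9, 4²=16, 5²≡6, 6²≡17, 7²≡11, 8²≡7, 9²≡5 (mod 19).
So the quadratic residues mod 19 are {1, 4, 5, 6, 7, 9, 11, 16, 17}.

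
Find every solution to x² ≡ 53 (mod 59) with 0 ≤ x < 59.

Since 59 ≡ 3 (mod 4), a square root of 53 is 53^((59+1)/4) = 53^15 mod 59.
Repeated squaring: 53^2≡36, 53^4≡57, 53^8≡4 (mod 59).
53^15 = 53^(8+4+2+1) ≡ 17 (mod 59).
Check: 17² = 289 ≡ 53 (mod 59). The two roots are 17 and 42.

17, 42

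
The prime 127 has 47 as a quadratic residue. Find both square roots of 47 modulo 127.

38, 89

Since 127 ≡ 3 (mod 4), a square root of 47 is 47^((127+1)/4) = 47^32 mod 127.
Repeated squaring: 47^2≡50, 47^4≡87, 47^8≡76, 47^16≡61, 47^32≡38 (mod 127).
47^32 = 47^(32) ≡ 38 (mod 127).
Check: 38² = 1444 ≡ 47 (mod 127). The two roots are 38 and 89.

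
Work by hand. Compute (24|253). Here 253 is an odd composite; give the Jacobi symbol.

-1

Pull out 2^3: since 253 ≡ 5 (mod 8), (2/253) = -1, so (2/253)^3 = -1.
Reciprocity: 3 ≡ 3 and 253 ≡ 1 (mod 4), so (3/253) = +(253/3).
Reduce top mod 3: now compute (1/3).
Reached (1/3) = 1. Collecting the sign flips along the way, the symbol is -1.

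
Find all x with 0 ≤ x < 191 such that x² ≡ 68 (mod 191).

Since 191 ≡ 3 (mod 4), a square root of 68 is 68^((191+1)/4) = 68^48 mod 191.
Repeated squaring: 68^2≡40, 68^4≡72, 68^8≡27, 68^16≡156, 68^32≡79 (mod 191).
68^48 = 68^(32+16) ≡ 100 (mod 191).
Check: 100² = 10000 ≡ 68 (mod 191). The two roots are 91 and 100.

91, 100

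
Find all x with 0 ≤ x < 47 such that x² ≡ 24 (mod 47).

Since 47 ≡ 3 (mod 4), a square root of 24 is 24^((47+1)/4) = 24^12 mod 47.
Repeated squaring: 24^2≡12, 24^4≡3, 24^8≡9 (mod 47).
24^12 = 24^(8+4) ≡ 27 (mod 47).
Check: 27² = 729 ≡ 24 (mod 47). The two roots are 20 and 27.

20, 27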